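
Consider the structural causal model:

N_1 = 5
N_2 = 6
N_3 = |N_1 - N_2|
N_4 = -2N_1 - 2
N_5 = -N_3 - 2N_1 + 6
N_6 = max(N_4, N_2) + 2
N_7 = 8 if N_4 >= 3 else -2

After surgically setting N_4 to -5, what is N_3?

1

Under do(N_4=-5), the mechanism N_4 = -2N_1 - 2 is discarded; N_4 is fixed at -5.
Since N_3 is not a descendant of the intervened variable, it is unaffected.
N_3 = |N_1 - N_2|  [with N_1=5, N_2=6]  = 1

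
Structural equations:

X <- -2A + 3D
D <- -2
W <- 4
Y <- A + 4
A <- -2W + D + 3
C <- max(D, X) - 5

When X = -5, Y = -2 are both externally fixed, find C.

Setting X = -5, Y = -2 by intervention discards those variables' equations.
C = max(D, X) - 5  [with D=-2, X=-5]  = -7

-7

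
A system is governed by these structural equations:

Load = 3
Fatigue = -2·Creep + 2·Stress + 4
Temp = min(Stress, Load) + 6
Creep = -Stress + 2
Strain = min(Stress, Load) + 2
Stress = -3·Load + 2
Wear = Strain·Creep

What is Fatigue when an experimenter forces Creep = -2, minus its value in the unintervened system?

Under do(Creep=-2), the mechanism Creep = -Stress + 2 is discarded; Creep is fixed at -2.
Stress = -3·Load + 2  [with Load=3]  = -7
Fatigue = -2·Creep + 2·Stress + 4  [with Creep=-2, Stress=-7]  = -6
Without intervention: Stress = -3·Load + 2  [with Load=3]  = -7; Creep = -Stress + 2  [with Stress=-7]  = 9; Fatigue = -2·Creep + 2·Stress + 4  [with Creep=9, Stress=-7]  = -28.
Change = -6 − (-28) = 22.

22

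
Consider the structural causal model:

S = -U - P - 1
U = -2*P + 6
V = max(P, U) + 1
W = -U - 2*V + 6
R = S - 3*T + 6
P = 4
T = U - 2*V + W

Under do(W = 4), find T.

-8

Intervening sets W = 4 and removes its equation (W = -U - 2*V + 6).
U = -2*P + 6  [with P=4]  = -2
V = max(P, U) + 1  [with P=4, U=-2]  = 5
T = U - 2*V + W  [with U=-2, V=5, W=4]  = -8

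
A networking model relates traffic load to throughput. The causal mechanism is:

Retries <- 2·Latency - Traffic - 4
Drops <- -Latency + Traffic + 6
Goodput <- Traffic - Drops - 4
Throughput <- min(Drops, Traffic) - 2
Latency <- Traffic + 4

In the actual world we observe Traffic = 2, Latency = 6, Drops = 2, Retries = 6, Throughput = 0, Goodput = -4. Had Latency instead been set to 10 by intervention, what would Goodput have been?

Under do(Latency=10), the mechanism Latency <- Traffic + 4 is discarded; Latency is fixed at 10.
Drops = -Latency + Traffic + 6  [with Latency=10, Traffic=2]  = -2
Goodput = Traffic - Drops - 4  [with Traffic=2, Drops=-2]  = 0

0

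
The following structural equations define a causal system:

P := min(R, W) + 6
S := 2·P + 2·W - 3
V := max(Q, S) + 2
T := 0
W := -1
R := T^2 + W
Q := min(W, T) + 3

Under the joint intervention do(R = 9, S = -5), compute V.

4

Under do(R = 9, S = -5), each intervened variable's structural equation is replaced by its fixed value.
Q = min(W, T) + 3  [with W=-1, T=0]  = 2
V = max(Q, S) + 2  [with Q=2, S=-5]  = 4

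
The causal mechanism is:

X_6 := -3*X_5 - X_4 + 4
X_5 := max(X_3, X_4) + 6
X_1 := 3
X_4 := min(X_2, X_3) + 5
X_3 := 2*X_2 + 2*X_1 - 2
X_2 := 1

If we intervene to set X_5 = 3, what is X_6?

The intervention breaks the incoming arrows to X_5: X_5 := max(X_3, X_4) + 6 no longer applies, and X_5 = 3.
X_3 = 2*X_2 + 2*X_1 - 2  [with X_2=1, X_1=3]  = 6
X_4 = min(X_2, X_3) + 5  [with X_2=1, X_3=6]  = 6
X_6 = -3*X_5 - X_4 + 4  [with X_5=3, X_4=6]  = -11

-11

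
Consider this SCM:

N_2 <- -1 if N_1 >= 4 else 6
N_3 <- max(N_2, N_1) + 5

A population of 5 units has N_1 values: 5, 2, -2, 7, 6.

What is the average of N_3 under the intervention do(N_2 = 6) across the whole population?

do(N_2=6) breaks N_2's dependence on N_1. With N_2=6 fixed, N_3 across the units is 11, 11, 11, 12, 11, mean 11.2.

11.2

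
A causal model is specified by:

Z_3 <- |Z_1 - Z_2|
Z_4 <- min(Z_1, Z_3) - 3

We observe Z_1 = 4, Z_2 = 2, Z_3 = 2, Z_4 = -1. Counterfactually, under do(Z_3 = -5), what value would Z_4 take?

The intervention breaks the incoming arrows to Z_3: Z_3 <- |Z_1 - Z_2| no longer applies, and Z_3 = -5.
Z_4 = min(Z_1, Z_3) - 3  [with Z_1=4, Z_3=-5]  = -8

-8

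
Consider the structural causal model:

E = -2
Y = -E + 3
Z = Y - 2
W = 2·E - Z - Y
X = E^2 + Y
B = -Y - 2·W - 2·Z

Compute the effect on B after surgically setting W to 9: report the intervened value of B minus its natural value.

-42

Under do(W=9), the mechanism W = 2·E - Z - Y is discarded; W is fixed at 9.
Y = -E + 3  [with E=-2]  = 5
Z = Y - 2  [with Y=5]  = 3
B = -Y - 2·W - 2·Z  [with Y=5, W=9, Z=3]  = -29
Without intervention: Y = -E + 3  [with E=-2]  = 5; Z = Y - 2  [with Y=5]  = 3; W = 2·E - Z - Y  [with E=-2, Z=3, Y=5]  = -12; B = -Y - 2·W - 2·Z  [with Y=5, W=-12, Z=3]  = 13.
Change = -29 − 13 = -42.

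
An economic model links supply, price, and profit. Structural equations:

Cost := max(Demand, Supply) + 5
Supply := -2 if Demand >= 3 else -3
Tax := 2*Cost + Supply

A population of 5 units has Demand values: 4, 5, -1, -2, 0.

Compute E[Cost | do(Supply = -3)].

do(Supply=-3) breaks Supply's dependence on Demand. With Supply=-3 fixed, Cost across the units is 9, 10, 4, 3, 5, mean 6.2.

6.2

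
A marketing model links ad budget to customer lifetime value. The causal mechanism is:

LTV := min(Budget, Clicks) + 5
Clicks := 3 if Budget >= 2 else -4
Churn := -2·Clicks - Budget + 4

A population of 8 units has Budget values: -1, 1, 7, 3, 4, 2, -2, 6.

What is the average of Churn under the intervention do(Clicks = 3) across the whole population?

Every unit gets Clicks=3 under the intervention. Churn values become -1, -3, -9, -5, -6, -4, 0, -8; E[Churn|do(Clicks=3)] = -4.5.

-4.5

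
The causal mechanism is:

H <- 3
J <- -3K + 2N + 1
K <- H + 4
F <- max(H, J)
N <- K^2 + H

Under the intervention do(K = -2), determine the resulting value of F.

21

do(K=-2) replaces the equation K <- H + 4 with the constant K = -2.
N = K^2 + H  [with K=-2, H=3]  = 7
J = -3K + 2N + 1  [with K=-2, N=7]  = 21
F = max(H, J)  [with H=3, J=21]  = 21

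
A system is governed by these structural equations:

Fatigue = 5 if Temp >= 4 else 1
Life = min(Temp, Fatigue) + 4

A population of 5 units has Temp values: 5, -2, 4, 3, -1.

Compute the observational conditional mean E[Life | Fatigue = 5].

8.5

E[Life|Fatigue=5] averages over only the 2 units with Fatigue=5 (Temp = 5, 4): Life = 9, 8, mean 8.5.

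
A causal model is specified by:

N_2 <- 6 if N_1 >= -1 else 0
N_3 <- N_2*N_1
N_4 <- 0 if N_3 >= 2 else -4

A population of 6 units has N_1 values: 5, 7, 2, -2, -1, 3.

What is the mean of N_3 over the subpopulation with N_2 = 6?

19.2

Conditioning on N_2=6 selects the 5 unit(s) with N_1 ∈ {5, 7, 2, -1, 3}. Their N_3 values: 30, 42, 12, -6, 18. Mean = 19.2.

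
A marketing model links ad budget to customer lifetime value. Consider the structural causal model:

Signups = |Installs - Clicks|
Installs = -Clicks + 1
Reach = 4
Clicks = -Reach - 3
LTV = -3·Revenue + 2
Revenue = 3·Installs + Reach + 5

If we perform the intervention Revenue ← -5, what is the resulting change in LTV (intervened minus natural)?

The intervention breaks the incoming arrows to Revenue: Revenue = 3·Installs + Reach + 5 no longer applies, and Revenue = -5.
LTV = -3·Revenue + 2  [with Revenue=-5]  = 17
Without intervention: Clicks = -Reach - 3  [with Reach=4]  = -7; Installs = -Clicks + 1  [with Clicks=-7]  = 8; Revenue = 3·Installs + Reach + 5  [with Installs=8, Reach=4]  = 33; LTV = -3·Revenue + 2  [with Revenue=33]  = -97.
Change = 17 − (-97) = 114.

114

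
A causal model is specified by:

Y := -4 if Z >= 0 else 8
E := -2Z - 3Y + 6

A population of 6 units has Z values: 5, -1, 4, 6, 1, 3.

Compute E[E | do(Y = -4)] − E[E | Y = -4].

Every unit gets Y=-4 under the intervention. E values become 8, 20, 10, 6, 16, 12; E[E|do(Y=-4)] = 12.
Observing Y=-4 restricts to units where Y's equation naturally yields -4: Z ∈ {5, 4, 6, 1, 3}. In that subpopulation E = 8, 10, 6, 16, 12, mean 10.4.
Difference = 12 − 10.4 = 1.6.

1.6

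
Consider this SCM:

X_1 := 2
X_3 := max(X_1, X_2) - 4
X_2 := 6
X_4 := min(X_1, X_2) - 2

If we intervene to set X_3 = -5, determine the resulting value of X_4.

0

The intervention breaks the incoming arrows to X_3: X_3 := max(X_1, X_2) - 4 no longer applies, and X_3 = -5.
X_4 is not downstream of the intervention, so its value is determined by the original equations.
X_4 = min(X_1, X_2) - 2  [with X_1=2, X_2=6]  = 0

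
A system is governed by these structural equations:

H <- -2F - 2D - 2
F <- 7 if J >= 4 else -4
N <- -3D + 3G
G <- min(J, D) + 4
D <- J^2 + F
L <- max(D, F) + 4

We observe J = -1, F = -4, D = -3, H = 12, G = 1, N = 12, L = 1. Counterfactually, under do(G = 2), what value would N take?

15

The intervention breaks the incoming arrows to G: G <- min(J, D) + 4 no longer applies, and G = 2.
F = 7 if J >= 4 else -4  [with J=-1]  = -4
D = J^2 + F  [with J=-1, F=-4]  = -3
N = -3D + 3G  [with D=-3, G=2]  = 15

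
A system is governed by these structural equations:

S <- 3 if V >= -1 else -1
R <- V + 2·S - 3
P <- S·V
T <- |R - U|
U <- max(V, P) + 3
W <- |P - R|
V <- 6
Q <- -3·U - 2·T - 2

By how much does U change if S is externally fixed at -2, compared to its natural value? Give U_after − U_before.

do(S=-2) replaces the equation S <- 3 if V >= -1 else -1 with the constant S = -2.
P = S·V  [with S=-2, V=6]  = -12
U = max(V, P) + 3  [with V=6, P=-12]  = 9
Without intervention: S = 3 if V >= -1 else -1  [with V=6]  = 3; P = S·V  [with S=3, V=6]  = 18; U = max(V, P) + 3  [with V=6, P=18]  = 21.
Change = 9 − 21 = -12.

-12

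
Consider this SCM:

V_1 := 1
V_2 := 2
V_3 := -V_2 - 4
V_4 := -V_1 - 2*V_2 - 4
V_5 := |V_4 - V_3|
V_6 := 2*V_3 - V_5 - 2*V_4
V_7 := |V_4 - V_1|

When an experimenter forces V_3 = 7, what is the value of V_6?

16

The intervention breaks the incoming arrows to V_3: V_3 := -V_2 - 4 no longer applies, and V_3 = 7.
V_4 = -V_1 - 2*V_2 - 4  [with V_1=1, V_2=2]  = -9
V_5 = |V_4 - V_3|  [with V_4=-9, V_3=7]  = 16
V_6 = 2*V_3 - V_5 - 2*V_4  [with V_3=7, V_5=16, V_4=-9]  = 16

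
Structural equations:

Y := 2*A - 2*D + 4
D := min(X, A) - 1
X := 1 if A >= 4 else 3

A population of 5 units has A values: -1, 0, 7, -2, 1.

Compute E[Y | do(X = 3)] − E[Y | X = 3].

Under do(X=3), X's equation is replaced by X=3 for every unit. Per-unit Y: 6, 6, 14, 6, 6. Mean = 7.6.
E[Y|X=3] averages over only the 4 units with X=3 (A = -1, 0, -2, 1): Y = 6, 6, 6, 6, mean 6.
Difference = 7.6 − 6 = 1.6.

1.6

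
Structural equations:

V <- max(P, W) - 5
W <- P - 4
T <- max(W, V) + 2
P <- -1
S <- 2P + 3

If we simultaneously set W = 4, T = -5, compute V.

The joint intervention fixes W = 4, T = -5, removing each variable's own equation.
V = max(P, W) - 5  [with P=-1, W=4]  = -1

-1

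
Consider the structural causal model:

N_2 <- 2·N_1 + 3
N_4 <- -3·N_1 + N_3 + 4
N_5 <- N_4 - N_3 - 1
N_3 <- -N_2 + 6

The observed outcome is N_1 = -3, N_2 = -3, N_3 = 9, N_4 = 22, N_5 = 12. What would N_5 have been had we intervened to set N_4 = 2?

-8

Intervening sets N_4 = 2 and removes its equation (N_4 <- -3·N_1 + N_3 + 4).
N_2 = 2·N_1 + 3  [with N_1=-3]  = -3
N_3 = -N_2 + 6  [with N_2=-3]  = 9
N_5 = N_4 - N_3 - 1  [with N_4=2, N_3=9]  = -8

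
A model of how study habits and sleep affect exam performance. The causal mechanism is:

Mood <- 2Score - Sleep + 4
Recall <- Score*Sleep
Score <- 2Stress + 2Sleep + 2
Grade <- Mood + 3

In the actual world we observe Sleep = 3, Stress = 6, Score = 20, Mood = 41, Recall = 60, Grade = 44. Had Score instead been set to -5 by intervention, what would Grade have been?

The intervention breaks the incoming arrows to Score: Score <- 2Stress + 2Sleep + 2 no longer applies, and Score = -5.
Mood = 2Score - Sleep + 4  [with Score=-5, Sleep=3]  = -9
Grade = Mood + 3  [with Mood=-9]  = -6

-6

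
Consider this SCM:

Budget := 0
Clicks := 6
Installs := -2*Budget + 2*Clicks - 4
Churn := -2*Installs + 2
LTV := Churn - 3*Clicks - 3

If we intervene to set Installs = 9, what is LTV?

do(Installs=9) replaces the equation Installs := -2*Budget + 2*Clicks - 4 with the constant Installs = 9.
Churn = -2*Installs + 2  [with Installs=9]  = -16
LTV = Churn - 3*Clicks - 3  [with Churn=-16, Clicks=6]  = -37

-37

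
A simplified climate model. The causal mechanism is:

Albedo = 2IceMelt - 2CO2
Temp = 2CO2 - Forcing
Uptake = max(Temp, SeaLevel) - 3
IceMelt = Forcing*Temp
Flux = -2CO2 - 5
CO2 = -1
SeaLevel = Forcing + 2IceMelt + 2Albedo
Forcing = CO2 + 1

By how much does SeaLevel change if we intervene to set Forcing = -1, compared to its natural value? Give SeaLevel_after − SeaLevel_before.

Under do(Forcing=-1), the mechanism Forcing = CO2 + 1 is discarded; Forcing is fixed at -1.
Temp = 2CO2 - Forcing  [with CO2=-1, Forcing=-1]  = -1
IceMelt = Forcing*Temp  [with Forcing=-1, Temp=-1]  = 1
Albedo = 2IceMelt - 2CO2  [with IceMelt=1, CO2=-1]  = 4
SeaLevel = Forcing + 2IceMelt + 2Albedo  [with Forcing=-1, IceMelt=1, Albedo=4]  = 9
Without intervention: Forcing = CO2 + 1  [with CO2=-1]  = 0; Temp = 2CO2 - Forcing  [with CO2=-1, Forcing=0]  = -2; IceMelt = Forcing*Temp  [with Forcing=0, Temp=-2]  = 0; Albedo = 2IceMelt - 2CO2  [with IceMelt=0, CO2=-1]  = 2; SeaLevel = Forcing + 2IceMelt + 2Albedo  [with Forcing=0, IceMelt=0, Albedo=2]  = 4.
Change = 9 − 4 = 5.

5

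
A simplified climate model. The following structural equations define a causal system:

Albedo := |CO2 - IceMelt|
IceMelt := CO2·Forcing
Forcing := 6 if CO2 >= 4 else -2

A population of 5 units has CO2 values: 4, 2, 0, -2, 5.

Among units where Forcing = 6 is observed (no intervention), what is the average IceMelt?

E[IceMelt|Forcing=6] averages over only the 2 units with Forcing=6 (CO2 = 4, 5): IceMelt = 24, 30, mean 27.

27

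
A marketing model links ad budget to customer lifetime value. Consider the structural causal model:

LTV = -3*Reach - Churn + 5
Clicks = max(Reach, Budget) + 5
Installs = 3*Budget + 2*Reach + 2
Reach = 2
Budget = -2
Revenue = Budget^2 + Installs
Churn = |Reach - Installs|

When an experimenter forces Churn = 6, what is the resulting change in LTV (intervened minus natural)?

Under do(Churn=6), the mechanism Churn = |Reach - Installs| is discarded; Churn is fixed at 6.
LTV = -3*Reach - Churn + 5  [with Reach=2, Churn=6]  = -7
Without intervention: Installs = 3*Budget + 2*Reach + 2  [with Budget=-2, Reach=2]  = 0; Churn = |Reach - Installs|  [with Reach=2, Installs=0]  = 2; LTV = -3*Reach - Churn + 5  [with Reach=2, Churn=2]  = -3.
Change = -7 − (-3) = -4.

-4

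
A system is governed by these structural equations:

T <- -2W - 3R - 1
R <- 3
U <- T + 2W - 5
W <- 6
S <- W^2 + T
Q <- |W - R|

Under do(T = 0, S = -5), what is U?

Setting T = 0, S = -5 by intervention discards those variables' equations.
U = T + 2W - 5  [with T=0, W=6]  = 7

7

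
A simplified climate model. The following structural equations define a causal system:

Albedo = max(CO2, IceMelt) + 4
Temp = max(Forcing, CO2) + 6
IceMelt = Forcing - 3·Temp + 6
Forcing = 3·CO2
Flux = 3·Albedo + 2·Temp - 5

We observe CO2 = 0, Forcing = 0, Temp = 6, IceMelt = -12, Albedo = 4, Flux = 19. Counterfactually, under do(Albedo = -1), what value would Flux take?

4

The intervention breaks the incoming arrows to Albedo: Albedo = max(CO2, IceMelt) + 4 no longer applies, and Albedo = -1.
Forcing = 3·CO2  [with CO2=0]  = 0
Temp = max(Forcing, CO2) + 6  [with Forcing=0, CO2=0]  = 6
Flux = 3·Albedo + 2·Temp - 5  [with Albedo=-1, Temp=6]  = 4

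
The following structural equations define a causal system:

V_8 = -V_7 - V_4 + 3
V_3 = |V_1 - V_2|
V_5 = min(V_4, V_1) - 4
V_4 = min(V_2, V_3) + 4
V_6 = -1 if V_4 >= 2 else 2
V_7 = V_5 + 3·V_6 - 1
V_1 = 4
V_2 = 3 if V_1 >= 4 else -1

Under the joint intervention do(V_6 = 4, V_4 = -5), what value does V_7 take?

Under do(V_6 = 4, V_4 = -5), each intervened variable's structural equation is replaced by its fixed value.
V_5 = min(V_4, V_1) - 4  [with V_4=-5, V_1=4]  = -9
V_7 = V_5 + 3·V_6 - 1  [with V_5=-9, V_6=4]  = 2

2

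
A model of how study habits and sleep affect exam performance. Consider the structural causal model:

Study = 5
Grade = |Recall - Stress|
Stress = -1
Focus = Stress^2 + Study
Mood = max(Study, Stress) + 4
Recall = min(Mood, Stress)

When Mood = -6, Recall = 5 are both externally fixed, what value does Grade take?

The joint intervention fixes Mood = -6, Recall = 5, removing each variable's own equation.
Grade = |Recall - Stress|  [with Recall=5, Stress=-1]  = 6

6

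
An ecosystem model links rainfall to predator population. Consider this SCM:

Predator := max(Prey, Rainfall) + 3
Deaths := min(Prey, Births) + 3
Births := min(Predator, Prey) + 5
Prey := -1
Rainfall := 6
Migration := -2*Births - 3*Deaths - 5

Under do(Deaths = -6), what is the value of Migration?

5

The intervention breaks the incoming arrows to Deaths: Deaths := min(Prey, Births) + 3 no longer applies, and Deaths = -6.
Predator = max(Prey, Rainfall) + 3  [with Prey=-1, Rainfall=6]  = 9
Births = min(Predator, Prey) + 5  [with Predator=9, Prey=-1]  = 4
Migration = -2*Births - 3*Deaths - 5  [with Births=4, Deaths=-6]  = 5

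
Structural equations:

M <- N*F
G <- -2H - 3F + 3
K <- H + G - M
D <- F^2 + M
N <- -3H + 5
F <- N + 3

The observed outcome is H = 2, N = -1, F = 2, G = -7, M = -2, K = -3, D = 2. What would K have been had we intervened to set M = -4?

-1

The intervention breaks the incoming arrows to M: M <- N*F no longer applies, and M = -4.
N = -3H + 5  [with H=2]  = -1
F = N + 3  [with N=-1]  = 2
G = -2H - 3F + 3  [with H=2, F=2]  = -7
K = H + G - M  [with H=2, G=-7, M=-4]  = -1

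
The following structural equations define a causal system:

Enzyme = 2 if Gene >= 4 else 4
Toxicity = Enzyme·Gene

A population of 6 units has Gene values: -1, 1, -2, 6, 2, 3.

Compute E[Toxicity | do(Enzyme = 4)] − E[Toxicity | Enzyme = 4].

Under do(Enzyme=4), Enzyme's equation is replaced by Enzyme=4 for every unit. Per-unit Toxicity: -4, 4, -8, 24, 8, 12. Mean = 6.
Observing Enzyme=4 restricts to units where Enzyme's equation naturally yields 4: Gene ∈ {-1, 1, -2, 2, 3}. In that subpopulation Toxicity = -4, 4, -8, 8, 12, mean 2.4.
Difference = 6 − 2.4 = 3.6.

3.6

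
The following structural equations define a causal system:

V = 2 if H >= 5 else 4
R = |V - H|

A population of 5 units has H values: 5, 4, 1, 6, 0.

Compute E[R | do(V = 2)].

do(V=2) breaks V's dependence on H. With V=2 fixed, R across the units is 3, 2, 1, 4, 2, mean 2.4.

2.4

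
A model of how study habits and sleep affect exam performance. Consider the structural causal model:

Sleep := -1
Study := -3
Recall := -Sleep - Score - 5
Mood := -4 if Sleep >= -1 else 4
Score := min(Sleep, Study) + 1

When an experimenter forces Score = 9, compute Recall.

do(Score=9) replaces the equation Score := min(Sleep, Study) + 1 with the constant Score = 9.
Recall = -Sleep - Score - 5  [with Sleep=-1, Score=9]  = -13

-13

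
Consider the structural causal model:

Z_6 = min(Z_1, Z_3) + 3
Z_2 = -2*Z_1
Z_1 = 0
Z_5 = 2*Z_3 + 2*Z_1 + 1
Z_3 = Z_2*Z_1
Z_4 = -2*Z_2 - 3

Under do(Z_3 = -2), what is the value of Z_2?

Under do(Z_3=-2), the mechanism Z_3 = Z_2*Z_1 is discarded; Z_3 is fixed at -2.
Since Z_2 is not a descendant of the intervened variable, it is unaffected.
Z_2 = -2*Z_1  [with Z_1=0]  = 0

0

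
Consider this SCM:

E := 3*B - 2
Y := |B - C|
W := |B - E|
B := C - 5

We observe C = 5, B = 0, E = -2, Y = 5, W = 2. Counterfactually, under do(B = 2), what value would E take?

4

The intervention breaks the incoming arrows to B: B := C - 5 no longer applies, and B = 2.
E = 3*B - 2  [with B=2]  = 4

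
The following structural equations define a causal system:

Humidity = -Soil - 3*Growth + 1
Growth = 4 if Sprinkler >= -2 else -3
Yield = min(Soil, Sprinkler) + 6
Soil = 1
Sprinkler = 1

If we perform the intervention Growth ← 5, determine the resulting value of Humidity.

-15

The intervention breaks the incoming arrows to Growth: Growth = 4 if Sprinkler >= -2 else -3 no longer applies, and Growth = 5.
Humidity = -Soil - 3*Growth + 1  [with Soil=1, Growth=5]  = -15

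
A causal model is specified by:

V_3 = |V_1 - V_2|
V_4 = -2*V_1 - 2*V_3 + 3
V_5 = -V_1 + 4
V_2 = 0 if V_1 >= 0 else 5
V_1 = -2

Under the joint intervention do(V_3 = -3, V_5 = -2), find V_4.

The joint intervention fixes V_3 = -3, V_5 = -2, removing each variable's own equation.
V_4 = -2*V_1 - 2*V_3 + 3  [with V_1=-2, V_3=-3]  = 13

13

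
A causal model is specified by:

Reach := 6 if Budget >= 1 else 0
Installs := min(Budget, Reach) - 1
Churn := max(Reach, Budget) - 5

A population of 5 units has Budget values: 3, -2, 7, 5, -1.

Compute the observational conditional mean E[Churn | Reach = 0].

-5

E[Churn|Reach=0] averages over only the 2 units with Reach=0 (Budget = -2, -1): Churn = -5, -5, mean -5.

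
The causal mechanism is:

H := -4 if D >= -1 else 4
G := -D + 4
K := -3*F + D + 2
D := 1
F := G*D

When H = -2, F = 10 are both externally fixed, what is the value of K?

-27

Setting H = -2, F = 10 by intervention discards those variables' equations.
K = -3*F + D + 2  [with F=10, D=1]  = -27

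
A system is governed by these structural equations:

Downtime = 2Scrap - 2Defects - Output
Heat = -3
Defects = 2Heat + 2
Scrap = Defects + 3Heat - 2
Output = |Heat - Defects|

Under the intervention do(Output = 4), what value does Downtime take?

Intervening sets Output = 4 and removes its equation (Output = |Heat - Defects|).
Defects = 2Heat + 2  [with Heat=-3]  = -4
Scrap = Defects + 3Heat - 2  [with Defects=-4, Heat=-3]  = -15
Downtime = 2Scrap - 2Defects - Output  [with Scrap=-15, Defects=-4, Output=4]  = -26

-26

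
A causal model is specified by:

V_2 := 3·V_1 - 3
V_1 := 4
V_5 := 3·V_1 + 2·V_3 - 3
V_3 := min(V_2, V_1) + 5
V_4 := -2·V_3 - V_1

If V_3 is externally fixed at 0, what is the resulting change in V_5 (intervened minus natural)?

-18

do(V_3=0) replaces the equation V_3 := min(V_2, V_1) + 5 with the constant V_3 = 0.
V_5 = 3·V_1 + 2·V_3 - 3  [with V_1=4, V_3=0]  = 9
Without intervention: V_2 = 3·V_1 - 3  [with V_1=4]  = 9; V_3 = min(V_2, V_1) + 5  [with V_2=9, V_1=4]  = 9; V_5 = 3·V_1 + 2·V_3 - 3  [with V_1=4, V_3=9]  = 27.
Change = 9 − 27 = -18.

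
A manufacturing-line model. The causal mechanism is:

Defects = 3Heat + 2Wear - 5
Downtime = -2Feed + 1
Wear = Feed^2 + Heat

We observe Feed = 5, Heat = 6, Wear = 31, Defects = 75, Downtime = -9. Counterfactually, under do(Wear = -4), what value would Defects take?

5

The intervention breaks the incoming arrows to Wear: Wear = Feed^2 + Heat no longer applies, and Wear = -4.
Defects = 3Heat + 2Wear - 5  [with Heat=6, Wear=-4]  = 5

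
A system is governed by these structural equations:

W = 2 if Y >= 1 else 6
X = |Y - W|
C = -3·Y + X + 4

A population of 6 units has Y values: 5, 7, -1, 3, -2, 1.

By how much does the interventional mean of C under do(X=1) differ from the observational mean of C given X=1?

-0.5

do(X=1) breaks X's dependence on Y. With X=1 fixed, C across the units is -10, -16, 8, -4, 11, 2, mean -1.5.
Observing X=1 restricts to units where X's equation naturally yields 1: Y ∈ {3, 1}. In that subpopulation C = -4, 2, mean -1.
Difference = -1.5 − (-1) = -0.5.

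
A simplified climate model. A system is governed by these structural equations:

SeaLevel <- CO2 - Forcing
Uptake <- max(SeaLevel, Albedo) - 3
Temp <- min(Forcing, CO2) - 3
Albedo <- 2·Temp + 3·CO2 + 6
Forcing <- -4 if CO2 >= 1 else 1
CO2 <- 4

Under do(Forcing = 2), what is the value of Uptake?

Under do(Forcing=2), the mechanism Forcing <- -4 if CO2 >= 1 else 1 is discarded; Forcing is fixed at 2.
Temp = min(Forcing, CO2) - 3  [with Forcing=2, CO2=4]  = -1
Albedo = 2·Temp + 3·CO2 + 6  [with Temp=-1, CO2=4]  = 16
SeaLevel = CO2 - Forcing  [with CO2=4, Forcing=2]  = 2
Uptake = max(SeaLevel, Albedo) - 3  [with SeaLevel=2, Albedo=16]  = 13

13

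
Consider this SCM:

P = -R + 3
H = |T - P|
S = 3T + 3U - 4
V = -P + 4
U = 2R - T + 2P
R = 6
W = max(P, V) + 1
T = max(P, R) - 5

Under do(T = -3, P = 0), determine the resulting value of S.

32

Under do(T = -3, P = 0), each intervened variable's structural equation is replaced by its fixed value.
U = 2R - T + 2P  [with R=6, T=-3, P=0]  = 15
S = 3T + 3U - 4  [with T=-3, U=15]  = 32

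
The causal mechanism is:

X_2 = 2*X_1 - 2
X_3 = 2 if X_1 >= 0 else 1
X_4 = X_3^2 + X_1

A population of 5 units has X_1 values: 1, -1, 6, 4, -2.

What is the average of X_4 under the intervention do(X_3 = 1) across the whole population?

2.6

Every unit gets X_3=1 under the intervention. X_4 values become 2, 0, 7, 5, -1; E[X_4|do(X_3=1)] = 2.6.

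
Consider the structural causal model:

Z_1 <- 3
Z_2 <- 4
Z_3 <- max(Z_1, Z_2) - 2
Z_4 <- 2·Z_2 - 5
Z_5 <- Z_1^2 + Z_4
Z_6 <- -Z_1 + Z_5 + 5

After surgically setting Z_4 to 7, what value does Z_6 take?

18

Under do(Z_4=7), the mechanism Z_4 <- 2·Z_2 - 5 is discarded; Z_4 is fixed at 7.
Z_5 = Z_1^2 + Z_4  [with Z_1=3, Z_4=7]  = 16
Z_6 = -Z_1 + Z_5 + 5  [with Z_1=3, Z_5=16]  = 18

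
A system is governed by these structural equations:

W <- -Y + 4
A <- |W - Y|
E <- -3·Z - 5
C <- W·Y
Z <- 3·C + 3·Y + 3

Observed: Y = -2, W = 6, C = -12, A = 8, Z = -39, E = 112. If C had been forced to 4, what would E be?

The intervention breaks the incoming arrows to C: C <- W·Y no longer applies, and C = 4.
Z = 3·C + 3·Y + 3  [with C=4, Y=-2]  = 9
E = -3·Z - 5  [with Z=9]  = -32

-32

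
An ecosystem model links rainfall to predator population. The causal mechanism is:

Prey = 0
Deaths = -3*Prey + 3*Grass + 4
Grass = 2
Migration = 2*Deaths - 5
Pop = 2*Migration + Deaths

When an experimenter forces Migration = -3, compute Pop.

Intervening sets Migration = -3 and removes its equation (Migration = 2*Deaths - 5).
Deaths = -3*Prey + 3*Grass + 4  [with Prey=0, Grass=2]  = 10
Pop = 2*Migration + Deaths  [with Migration=-3, Deaths=10]  = 4

4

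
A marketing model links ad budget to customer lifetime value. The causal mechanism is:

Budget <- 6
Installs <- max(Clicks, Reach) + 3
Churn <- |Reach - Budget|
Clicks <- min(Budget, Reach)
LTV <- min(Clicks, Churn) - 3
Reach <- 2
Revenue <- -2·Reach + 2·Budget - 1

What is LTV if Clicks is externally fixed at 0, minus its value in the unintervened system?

-2

The intervention breaks the incoming arrows to Clicks: Clicks <- min(Budget, Reach) no longer applies, and Clicks = 0.
Churn = |Reach - Budget|  [with Reach=2, Budget=6]  = 4
LTV = min(Clicks, Churn) - 3  [with Clicks=0, Churn=4]  = -3
Without intervention: Clicks = min(Budget, Reach)  [with Budget=6, Reach=2]  = 2; Churn = |Reach - Budget|  [with Reach=2, Budget=6]  = 4; LTV = min(Clicks, Churn) - 3  [with Clicks=2, Churn=4]  = -1.
Change = -3 − (-1) = -2.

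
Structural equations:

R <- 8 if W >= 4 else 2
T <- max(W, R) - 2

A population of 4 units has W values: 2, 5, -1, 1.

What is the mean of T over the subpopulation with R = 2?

0

Conditioning on R=2 selects the 3 unit(s) with W ∈ {2, -1, 1}. Their T values: 0, 0, 0. Mean = 0.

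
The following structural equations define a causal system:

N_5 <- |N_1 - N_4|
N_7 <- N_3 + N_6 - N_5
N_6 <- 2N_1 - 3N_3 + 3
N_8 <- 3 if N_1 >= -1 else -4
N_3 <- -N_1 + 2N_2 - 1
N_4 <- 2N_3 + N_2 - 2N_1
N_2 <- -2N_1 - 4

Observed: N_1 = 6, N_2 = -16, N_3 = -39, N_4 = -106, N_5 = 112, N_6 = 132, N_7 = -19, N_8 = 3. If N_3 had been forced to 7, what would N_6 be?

The intervention breaks the incoming arrows to N_3: N_3 <- -N_1 + 2N_2 - 1 no longer applies, and N_3 = 7.
N_6 = 2N_1 - 3N_3 + 3  [with N_1=6, N_3=7]  = -6

-6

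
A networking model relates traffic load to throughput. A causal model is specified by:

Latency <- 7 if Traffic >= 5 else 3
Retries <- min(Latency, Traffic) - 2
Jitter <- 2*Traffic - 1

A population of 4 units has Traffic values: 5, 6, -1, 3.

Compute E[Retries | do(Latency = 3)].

Under do(Latency=3), Latency's equation is replaced by Latency=3 for every unit. Per-unit Retries: 1, 1, -3, 1. Mean = 0.

0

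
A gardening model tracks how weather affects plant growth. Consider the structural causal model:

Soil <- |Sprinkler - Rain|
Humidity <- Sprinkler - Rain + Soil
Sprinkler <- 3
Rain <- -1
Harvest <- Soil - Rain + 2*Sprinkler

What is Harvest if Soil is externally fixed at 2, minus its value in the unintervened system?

-2

do(Soil=2) replaces the equation Soil <- |Sprinkler - Rain| with the constant Soil = 2.
Harvest = Soil - Rain + 2*Sprinkler  [with Soil=2, Rain=-1, Sprinkler=3]  = 9
Without intervention: Soil = |Sprinkler - Rain|  [with Sprinkler=3, Rain=-1]  = 4; Harvest = Soil - Rain + 2*Sprinkler  [with Soil=4, Rain=-1, Sprinkler=3]  = 11.
Change = 9 − 11 = -2.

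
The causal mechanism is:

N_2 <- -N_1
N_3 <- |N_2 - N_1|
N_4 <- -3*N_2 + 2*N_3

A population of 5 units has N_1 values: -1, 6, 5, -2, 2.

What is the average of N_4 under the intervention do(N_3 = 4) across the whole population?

Under do(N_3=4), N_3's equation is replaced by N_3=4 for every unit. Per-unit N_4: 5, 26, 23, 2, 14. Mean = 14.

14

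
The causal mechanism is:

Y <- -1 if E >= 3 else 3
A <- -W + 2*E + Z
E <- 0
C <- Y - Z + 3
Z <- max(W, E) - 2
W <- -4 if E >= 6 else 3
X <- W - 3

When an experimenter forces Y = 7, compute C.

9

Intervening sets Y = 7 and removes its equation (Y <- -1 if E >= 3 else 3).
W = -4 if E >= 6 else 3  [with E=0]  = 3
Z = max(W, E) - 2  [with W=3, E=0]  = 1
C = Y - Z + 3  [with Y=7, Z=1]  = 9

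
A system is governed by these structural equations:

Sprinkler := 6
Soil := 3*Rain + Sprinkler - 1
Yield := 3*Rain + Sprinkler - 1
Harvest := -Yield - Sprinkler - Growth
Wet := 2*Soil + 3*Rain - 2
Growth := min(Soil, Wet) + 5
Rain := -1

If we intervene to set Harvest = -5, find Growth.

The intervention breaks the incoming arrows to Harvest: Harvest := -Yield - Sprinkler - Growth no longer applies, and Harvest = -5.
Growth is not downstream of the intervention, so its value is determined by the original equations.
Soil = 3*Rain + Sprinkler - 1  [with Rain=-1, Sprinkler=6]  = 2
Wet = 2*Soil + 3*Rain - 2  [with Soil=2, Rain=-1]  = -1
Growth = min(Soil, Wet) + 5  [with Soil=2, Wet=-1]  = 4

4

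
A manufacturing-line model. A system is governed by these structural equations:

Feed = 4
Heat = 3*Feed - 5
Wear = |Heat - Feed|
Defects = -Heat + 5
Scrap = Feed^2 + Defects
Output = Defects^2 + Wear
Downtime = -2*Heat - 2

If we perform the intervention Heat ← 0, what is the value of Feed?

4

Under do(Heat=0), the mechanism Heat = 3*Feed - 5 is discarded; Heat is fixed at 0.
Feed is not downstream of the intervention, so its value is determined by the original equations.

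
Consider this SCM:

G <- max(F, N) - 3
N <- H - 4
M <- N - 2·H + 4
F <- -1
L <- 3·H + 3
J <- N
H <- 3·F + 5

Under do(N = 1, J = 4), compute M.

1

Setting N = 1, J = 4 by intervention discards those variables' equations.
H = 3·F + 5  [with F=-1]  = 2
M = N - 2·H + 4  [with N=1, H=2]  = 1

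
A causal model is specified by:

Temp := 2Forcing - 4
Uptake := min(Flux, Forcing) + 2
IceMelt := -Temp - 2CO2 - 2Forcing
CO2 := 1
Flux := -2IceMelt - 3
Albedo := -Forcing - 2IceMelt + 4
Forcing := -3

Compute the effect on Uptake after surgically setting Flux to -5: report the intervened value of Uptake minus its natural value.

Intervening sets Flux = -5 and removes its equation (Flux := -2IceMelt - 3).
Uptake = min(Flux, Forcing) + 2  [with Flux=-5, Forcing=-3]  = -3
Without intervention: Temp = 2Forcing - 4  [with Forcing=-3]  = -10; IceMelt = -Temp - 2CO2 - 2Forcing  [with Temp=-10, CO2=1, Forcing=-3]  = 14; Flux = -2IceMelt - 3  [with IceMelt=14]  = -31; Uptake = min(Flux, Forcing) + 2  [with Flux=-31, Forcing=-3]  = -29.
Change = -3 − (-29) = 26.

26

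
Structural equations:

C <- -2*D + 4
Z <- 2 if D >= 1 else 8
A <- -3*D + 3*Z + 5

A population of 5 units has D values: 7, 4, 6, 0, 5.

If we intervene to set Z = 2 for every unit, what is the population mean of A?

-2.2

Every unit gets Z=2 under the intervention. A values become -10, -1, -7, 11, -4; E[A|do(Z=2)] = -2.2.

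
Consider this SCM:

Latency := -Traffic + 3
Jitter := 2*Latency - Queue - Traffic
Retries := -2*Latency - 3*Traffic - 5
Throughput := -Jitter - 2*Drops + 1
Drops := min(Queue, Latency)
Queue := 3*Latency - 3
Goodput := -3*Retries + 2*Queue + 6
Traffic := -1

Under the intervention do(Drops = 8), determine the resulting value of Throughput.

-15

The intervention breaks the incoming arrows to Drops: Drops := min(Queue, Latency) no longer applies, and Drops = 8.
Latency = -Traffic + 3  [with Traffic=-1]  = 4
Queue = 3*Latency - 3  [with Latency=4]  = 9
Jitter = 2*Latency - Queue - Traffic  [with Latency=4, Queue=9, Traffic=-1]  = 0
Throughput = -Jitter - 2*Drops + 1  [with Jitter=0, Drops=8]  = -15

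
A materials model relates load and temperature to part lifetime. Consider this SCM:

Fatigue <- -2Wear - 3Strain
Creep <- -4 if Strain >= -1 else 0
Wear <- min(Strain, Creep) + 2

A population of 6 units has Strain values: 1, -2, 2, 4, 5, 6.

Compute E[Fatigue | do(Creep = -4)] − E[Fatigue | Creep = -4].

Under do(Creep=-4), Creep's equation is replaced by Creep=-4 for every unit. Per-unit Fatigue: 1, 10, -2, -8, -11, -14. Mean = -4.
Conditioning on Creep=-4 selects the 5 unit(s) with Strain ∈ {1, 2, 4, 5, 6}. Their Fatigue values: 1, -2, -8, -11, -14. Mean = -6.8.
Difference = -4 − (-6.8) = 2.8.

2.8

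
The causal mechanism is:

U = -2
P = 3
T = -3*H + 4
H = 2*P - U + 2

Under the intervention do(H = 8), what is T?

The intervention breaks the incoming arrows to H: H = 2*P - U + 2 no longer applies, and H = 8.
T = -3*H + 4  [with H=8]  = -20

-20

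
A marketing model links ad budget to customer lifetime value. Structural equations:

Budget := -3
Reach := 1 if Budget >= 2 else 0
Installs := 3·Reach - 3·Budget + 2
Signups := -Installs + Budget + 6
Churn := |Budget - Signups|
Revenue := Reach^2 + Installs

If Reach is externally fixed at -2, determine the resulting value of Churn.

do(Reach=-2) replaces the equation Reach := 1 if Budget >= 2 else 0 with the constant Reach = -2.
Installs = 3·Reach - 3·Budget + 2  [with Reach=-2, Budget=-3]  = 5
Signups = -Installs + Budget + 6  [with Installs=5, Budget=-3]  = -2
Churn = |Budget - Signups|  [with Budget=-3, Signups=-2]  = 1

1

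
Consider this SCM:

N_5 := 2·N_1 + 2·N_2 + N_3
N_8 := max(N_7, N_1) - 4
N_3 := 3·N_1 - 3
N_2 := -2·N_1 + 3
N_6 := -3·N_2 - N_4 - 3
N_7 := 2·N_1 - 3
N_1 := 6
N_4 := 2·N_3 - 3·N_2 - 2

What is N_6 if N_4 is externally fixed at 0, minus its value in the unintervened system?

Under do(N_4=0), the mechanism N_4 := 2·N_3 - 3·N_2 - 2 is discarded; N_4 is fixed at 0.
N_2 = -2·N_1 + 3  [with N_1=6]  = -9
N_6 = -3·N_2 - N_4 - 3  [with N_2=-9, N_4=0]  = 24
Without intervention: N_2 = -2·N_1 + 3  [with N_1=6]  = -9; N_3 = 3·N_1 - 3  [with N_1=6]  = 15; N_4 = 2·N_3 - 3·N_2 - 2  [with N_3=15, N_2=-9]  = 55; N_6 = -3·N_2 - N_4 - 3  [with N_2=-9, N_4=55]  = -31.
Change = 24 − (-31) = 55.

55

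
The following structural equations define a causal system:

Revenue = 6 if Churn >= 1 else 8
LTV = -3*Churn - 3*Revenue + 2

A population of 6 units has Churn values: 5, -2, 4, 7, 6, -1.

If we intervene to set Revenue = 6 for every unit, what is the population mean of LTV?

Every unit gets Revenue=6 under the intervention. LTV values become -31, -10, -28, -37, -34, -13; E[LTV|do(Revenue=6)] = -25.5.

-25.5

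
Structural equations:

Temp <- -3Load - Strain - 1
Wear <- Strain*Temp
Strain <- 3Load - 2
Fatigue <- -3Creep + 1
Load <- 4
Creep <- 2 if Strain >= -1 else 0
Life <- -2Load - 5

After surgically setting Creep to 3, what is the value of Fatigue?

-8

Under do(Creep=3), the mechanism Creep <- 2 if Strain >= -1 else 0 is discarded; Creep is fixed at 3.
Fatigue = -3Creep + 1  [with Creep=3]  = -8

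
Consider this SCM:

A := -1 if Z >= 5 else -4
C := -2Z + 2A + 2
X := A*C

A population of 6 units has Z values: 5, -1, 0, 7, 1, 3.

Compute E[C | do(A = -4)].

-11

The intervention sets A=-4 in all 6 units regardless of Z. Recomputing C per unit gives -16, -4, -6, -20, -8, -12; average -11.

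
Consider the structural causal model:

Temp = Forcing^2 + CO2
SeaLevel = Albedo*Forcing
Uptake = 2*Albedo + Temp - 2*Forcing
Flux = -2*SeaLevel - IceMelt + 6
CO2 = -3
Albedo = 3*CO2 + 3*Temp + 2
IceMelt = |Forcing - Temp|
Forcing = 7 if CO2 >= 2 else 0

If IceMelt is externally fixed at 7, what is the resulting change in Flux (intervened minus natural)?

-4

The intervention breaks the incoming arrows to IceMelt: IceMelt = |Forcing - Temp| no longer applies, and IceMelt = 7.
Forcing = 7 if CO2 >= 2 else 0  [with CO2=-3]  = 0
Temp = Forcing^2 + CO2  [with Forcing=0, CO2=-3]  = -3
Albedo = 3*CO2 + 3*Temp + 2  [with CO2=-3, Temp=-3]  = -16
SeaLevel = Albedo*Forcing  [with Albedo=-16, Forcing=0]  = 0
Flux = -2*SeaLevel - IceMelt + 6  [with SeaLevel=0, IceMelt=7]  = -1
Without intervention: Forcing = 7 if CO2 >= 2 else 0  [with CO2=-3]  = 0; Temp = Forcing^2 + CO2  [with Forcing=0, CO2=-3]  = -3; IceMelt = |Forcing - Temp|  [with Forcing=0, Temp=-3]  = 3; Albedo = 3*CO2 + 3*Temp + 2  [with CO2=-3, Temp=-3]  = -16; SeaLevel = Albedo*Forcing  [with Albedo=-16, Forcing=0]  = 0; Flux = -2*SeaLevel - IceMelt + 6  [with SeaLevel=0, IceMelt=3]  = 3.
Change = -1 − 3 = -4.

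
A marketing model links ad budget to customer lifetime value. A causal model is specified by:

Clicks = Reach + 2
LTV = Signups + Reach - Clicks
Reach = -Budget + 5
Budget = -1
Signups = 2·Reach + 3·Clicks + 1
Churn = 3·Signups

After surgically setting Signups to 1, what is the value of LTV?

Under do(Signups=1), the mechanism Signups = 2·Reach + 3·Clicks + 1 is discarded; Signups is fixed at 1.
Reach = -Budget + 5  [with Budget=-1]  = 6
Clicks = Reach + 2  [with Reach=6]  = 8
LTV = Signups + Reach - Clicks  [with Signups=1, Reach=6, Clicks=8]  = -1

-1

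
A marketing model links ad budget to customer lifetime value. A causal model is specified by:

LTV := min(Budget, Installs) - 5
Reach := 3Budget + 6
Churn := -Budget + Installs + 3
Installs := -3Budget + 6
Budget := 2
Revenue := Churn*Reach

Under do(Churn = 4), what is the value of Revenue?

Intervening sets Churn = 4 and removes its equation (Churn := -Budget + Installs + 3).
Reach = 3Budget + 6  [with Budget=2]  = 12
Revenue = Churn*Reach  [with Churn=4, Reach=12]  = 48

48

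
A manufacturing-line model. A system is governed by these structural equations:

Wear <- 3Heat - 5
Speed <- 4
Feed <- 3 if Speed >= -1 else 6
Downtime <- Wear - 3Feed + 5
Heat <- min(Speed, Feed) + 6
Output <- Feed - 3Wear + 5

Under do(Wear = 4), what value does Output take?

Intervening sets Wear = 4 and removes its equation (Wear <- 3Heat - 5).
Feed = 3 if Speed >= -1 else 6  [with Speed=4]  = 3
Output = Feed - 3Wear + 5  [with Feed=3, Wear=4]  = -4

-4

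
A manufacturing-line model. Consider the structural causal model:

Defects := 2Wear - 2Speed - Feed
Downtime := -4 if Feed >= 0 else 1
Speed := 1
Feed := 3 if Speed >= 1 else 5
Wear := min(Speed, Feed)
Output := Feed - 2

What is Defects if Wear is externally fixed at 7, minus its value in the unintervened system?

12

The intervention breaks the incoming arrows to Wear: Wear := min(Speed, Feed) no longer applies, and Wear = 7.
Feed = 3 if Speed >= 1 else 5  [with Speed=1]  = 3
Defects = 2Wear - 2Speed - Feed  [with Wear=7, Speed=1, Feed=3]  = 9
Without intervention: Feed = 3 if Speed >= 1 else 5  [with Speed=1]  = 3; Wear = min(Speed, Feed)  [with Speed=1, Feed=3]  = 1; Defects = 2Wear - 2Speed - Feed  [with Wear=1, Speed=1, Feed=3]  = -3.
Change = 9 − (-3) = 12.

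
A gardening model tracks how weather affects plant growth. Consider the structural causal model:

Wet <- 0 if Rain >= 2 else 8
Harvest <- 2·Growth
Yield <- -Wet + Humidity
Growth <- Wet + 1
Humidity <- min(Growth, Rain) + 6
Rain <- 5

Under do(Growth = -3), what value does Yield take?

3

do(Growth=-3) replaces the equation Growth <- Wet + 1 with the constant Growth = -3.
Wet = 0 if Rain >= 2 else 8  [with Rain=5]  = 0
Humidity = min(Growth, Rain) + 6  [with Growth=-3, Rain=5]  = 3
Yield = -Wet + Humidity  [with Wet=0, Humidity=3]  = 3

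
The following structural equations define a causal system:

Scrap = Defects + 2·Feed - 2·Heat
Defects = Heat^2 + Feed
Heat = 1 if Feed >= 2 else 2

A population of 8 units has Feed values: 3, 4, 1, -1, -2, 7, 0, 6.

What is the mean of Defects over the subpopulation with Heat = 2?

Conditioning on Heat=2 selects the 4 unit(s) with Feed ∈ {1, -1, -2, 0}. Their Defects values: 5, 3, 2, 4. Mean = 3.5.

3.5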